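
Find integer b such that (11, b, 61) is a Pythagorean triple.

b² = c² - a² = 61² - 11² = 3721 - 121 = 3600
b = sqrt(3600) = 60

60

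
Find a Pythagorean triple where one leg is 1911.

We need the other leg and hypotenuse such that 1911² + x² = c².
Take x = 952, c = 2135: 1911² + 952² = 3651921 + 906304 = 4558225 = 2135² ✓
Triple: (1911, 952, 2135)

(1911, 952, 2135)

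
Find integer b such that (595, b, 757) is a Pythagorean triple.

b² = c² - a² = 757² - 595² = 573049 - 354025 = 219024
b = sqrt(219024) = 468

468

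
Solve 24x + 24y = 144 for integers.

Step 1: Check solvability.
gcd(24, 24) = 24
Since 24 divides 144, solutions exist.

Step 2: Apply extended Euclidean algorithm to find gcd.
We find integers such that 24*x0 + 24*y0 = 24

Step 3: Scale the particular solution.
Multiply by 144/24 = 6:
x = 0, y = 6

Step 4: Verify.
24*(0) + 24*(6) = 144 = 144 ✓

x = 0, y = 6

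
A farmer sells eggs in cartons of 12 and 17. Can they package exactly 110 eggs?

We need non-negative a, b with 12a + 17b = 110.
gcd(12, 17) = 1 divides 110, but no a in [0, 9] gives non-negative b.

No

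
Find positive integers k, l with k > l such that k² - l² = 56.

Factor: k² - l² = (k+l)(k-l) = 56.
We need two factors of 56 with the same parity.
Use k+l = 28 and k-l = 2 (product 28·2 = 56).
Adding: 2k = 30, so k = 15.
Subtracting: 2l = 26, so l = 13.
Check: 15² - 13² = 225 - 169 = 56 ✓

k = 15, l = 13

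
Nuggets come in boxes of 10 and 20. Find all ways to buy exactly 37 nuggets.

We need non-negative integers (x, y) with 10x + 20y = 37.
For each x in 0..3, check if 37 - 10x is a non-negative multiple of 20.
No x yields an integer y ≥ 0.

No solution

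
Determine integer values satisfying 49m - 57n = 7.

Step 1: Check solvability.
gcd(49, 57) = 1
Since 1 divides 7, solutions exist.

Step 2: Apply extended Euclidean algorithm to find gcd.
We find integers such that 49*x0 + 57*y0 = 1

Step 3: Scale the particular solution.
Multiply by 7/1 = 7:
m = 49, n = 42

Step 4: Verify.
49*(49) - 57*(42) = 7 = 7 ✓

m = 49, n = 42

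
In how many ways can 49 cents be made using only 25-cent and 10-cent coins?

We need non-negative integers (x, y) with 25x + 10y = 49.
For each x from 0 to 1, check if (49 - 25x) is a non-negative multiple of 10.
Solutions (x, y): none
Count: 0

0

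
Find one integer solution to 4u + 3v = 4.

Step 1: Check solvability.
gcd(4, 3) = 1
Since 1 divides 4, solutions exist.

Step 2: Apply extended Euclidean algorithm to find gcd.
We find integers such that 4*x0 + 3*y0 = 1

Step 3: Scale the particular solution.
Multiply by 4/1 = 4:
u = 4, v = -4

Step 4: Verify.
4*(4) + 3*(-4) = 4 = 4 ✓

u = 4, v = -4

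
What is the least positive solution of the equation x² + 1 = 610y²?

We need x² = 610y² - 1. Try successive y:
y = 1: x² = 610·1² - 1 = 609, not a perfect square
y = 2: x² = 610·2² - 1 = 2439, not a perfect square
y = 3: x² = 610·3² - 1 = 5489, not a perfect square
...
y = 2909: x² = 610·2909² - 1 = 5161991409 = 71847² ✓
Check: 71847² - 610·2909² = 5161991409 - 5161991410 = -1 ✓

x = 71847, y = 2909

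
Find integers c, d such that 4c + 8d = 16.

Step 1: Check solvability.
gcd(4, 8) = 4
Since 4 divides 16, solutions exist.

Step 2: Apply extended Euclidean algorithm to find gcd.
We find integers such that 4*x0 + 8*y0 = 4

Step 3: Scale the particular solution.
Multiply by 16/4 = 4:
c = 4, d = 0

Step 4: Verify.
4*(4) + 8*(0) = 16 = 16 ✓

c = 4, d = 0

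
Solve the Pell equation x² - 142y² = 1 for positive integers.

We seek the smallest positive integers (x, y) with x² - 142y² = 1, i.e., x² = 142y² + 1.
Try successive y values:
y = 1: x² = 142·1² + 1 = 143, not a perfect square
y = 2: x² = 142·2² + 1 = 569, not a perfect square
y = 3: x² = 142·3² + 1 = 1279, not a perfect square
... continuing the search (or via continued fractions) ...
y = 12: x² = 142·12² + 1 = 20449, x = 143 ✓

Verify: 143² - 142·12² = 20449 - 20448 = 1 ✓

x = 143, y = 12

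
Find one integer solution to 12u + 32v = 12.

Step 1: Check solvability.
gcd(12, 32) = 4
Since 4 divides 12, solutions exist.

Step 2: Apply extended Euclidean algorithm to find gcd.
We find integers such that 12*x0 + 32*y0 = 4

Step 3: Scale the particular solution.
Multiply by 12/4 = 3:
u = 9, v = -3

Step 4: Verify.
12*(9) + 32*(-3) = 12 = 12 ✓

u = 9, v = -3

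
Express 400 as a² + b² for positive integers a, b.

We need to find integers a, b > 0 such that a² + b² = 400.
Trying a = 12: b² = 400 - 12² = 400 - 144 = 256
b = 16
Check: 12² + 16² = 144 + 256 = 400 ✓

400 = 12² + 16²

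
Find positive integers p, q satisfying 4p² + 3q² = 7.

Try small values of p and check whether (7 - 4p²)/3 is a perfect square.
p = 1: 4·1² = 4, so 3q² = 7 - 4 = 3, giving q² = 1, q = 1.
Check: 4·1² + 3·1² = 4 + 3 = 7 ✓

p = 1, q = 1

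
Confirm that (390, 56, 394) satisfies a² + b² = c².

Compute a² + b² = 390² + 56² = 152100 + 3136 = 155236
Compute c² = 394² = 155236
Since 155236 = 155236, confirmed.

Yes, it is a Pythagorean triple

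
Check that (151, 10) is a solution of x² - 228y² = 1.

Compute x² = 151² = 22801
Compute 228y² = 228·10² = 228·100 = 22800
x² - 228y² = 22801 - 22800 = 1
Since this equals 1, (151, 10) is a solution.

Yes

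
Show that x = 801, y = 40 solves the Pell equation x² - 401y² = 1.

Compute x² = 801² = 641601
Compute 401y² = 401·40² = 401·1600 = 641600
x² - 401y² = 641601 - 641600 = 1
Since this equals 1, (801, 40) is a solution.

Yes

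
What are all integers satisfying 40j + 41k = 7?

Step 1: Compute gcd(40, 41) = 1.
Since 1 divides 7, solutions exist.

Step 2: Find a particular solution using extended Euclidean algorithm.
We get j₀ = -7, k₀ = 7.
Check: 40*-7 + 41*7 = 7 = 7 ✓

Step 3: Write the general solution.
j = -7 + (41/1)t = -7 + 41t
k = 7 - (40/1)t = 7 - 40t
for any integer t.

j = -7 + 41t, k = 7 - 40t for integer t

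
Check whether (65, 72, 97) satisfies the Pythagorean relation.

Compute a² + b²:
65² + 72² = 4225 + 5184 = 9409
Compute c²:
97² = 9409
Since 9409 = 9409, it is a Pythagorean triple.

Yes, it is a Pythagorean triple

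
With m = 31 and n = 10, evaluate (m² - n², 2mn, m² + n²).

a = m² - n² = 961 - 100 = 861
b = 2mn = 2·31·10 = 620
c = m² + n² = 961 + 100 = 1061
Verify: 861² + 620² = 741321 + 384400 = 1125721 = 1061² ✓

(861, 620, 1061)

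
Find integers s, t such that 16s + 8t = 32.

Step 1: Check solvability.
gcd(16, 8) = 8
Since 8 divides 32, solutions exist.

Step 2: Apply extended Euclidean algorithm to find gcd.
We find integers such that 16*x0 + 8*y0 = 8

Step 3: Scale the particular solution.
Multiply by 32/8 = 4:
s = 0, t = 4

Step 4: Verify.
16*(0) + 8*(4) = 32 = 32 ✓

s = 0, t = 4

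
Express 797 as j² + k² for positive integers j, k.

We need to find integers j, k > 0 such that j² + k² = 797.
Trying j = 11: k² = 797 - 11² = 797 - 121 = 676
k = 26
Check: 11² + 26² = 121 + 676 = 797 ✓

797 = 11² + 26²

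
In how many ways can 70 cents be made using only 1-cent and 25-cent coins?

We need non-negative integers (x, y) with 1x + 25y = 70.
For each x from 0 to 70, check if (70 - 1x) is a non-negative multiple of 25.
Solutions (x, y): (20,2), (45,1), (70,0)
Count: 3

3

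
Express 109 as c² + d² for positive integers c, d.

We need to find integers c, d > 0 such that c² + d² = 109.
Trying c = 3: d² = 109 - 3² = 109 - 9 = 100
d = 10
Check: 3² + 10² = 9 + 100 = 109 ✓

109 = 3² + 10²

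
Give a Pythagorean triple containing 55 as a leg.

We need the other leg and hypotenuse such that 55² + x² = c².
Take x = 1512, c = 1513: 55² + 1512² = 3025 + 2286144 = 2289169 = 1513² ✓
Triple: (55, 1512, 1513)

(55, 1512, 1513)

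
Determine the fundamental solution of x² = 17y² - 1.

We need x² = 17y² - 1. Try successive y:
y = 1: x² = 17·1² - 1 = 16 = 4² ✓
Check: 4² - 17·1² = 16 - 17 = -1 ✓

x = 4, y = 1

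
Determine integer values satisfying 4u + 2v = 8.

Step 1: Check solvability.
gcd(4, 2) = 2
Since 2 divides 8, solutions exist.

Step 2: Apply extended Euclidean algorithm to find gcd.
We find integers such that 4*x0 + 2*y0 = 2

Step 3: Scale the particular solution.
Multiply by 8/2 = 4:
u = 0, v = 4

Step 4: Verify.
4*(0) + 2*(4) = 8 = 8 ✓

u = 0, v = 4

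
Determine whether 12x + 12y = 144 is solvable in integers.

Step 1: Compute gcd(12, 12).
gcd(12, 12) = 12

Step 2: Check divisibility.
Does 12 divide 144? 144 = 12 x 12, so yes.

By the theorem on linear Diophantine equations, 12x + 12y = 144 has integer solutions if and only if gcd(12, 12) divides 144. Since 12 | 144, solutions exist.

Yes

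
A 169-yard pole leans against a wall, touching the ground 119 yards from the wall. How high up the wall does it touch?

The ladder, wall, and ground form a right triangle with hypotenuse 169 and one leg 119.
By the Pythagorean theorem: h² = 169² - 119² = 28561 - 14161 = 14400
h = √14400 = 120 yards

120 yards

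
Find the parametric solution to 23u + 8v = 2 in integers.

Step 1: Compute gcd(23, 8) = 1.
Since 1 divides 2, solutions exist.

Step 2: Find a particular solution using extended Euclidean algorithm.
We get u₀ = -2, v₀ = 6.
Check: 23*-2 + 8*6 = 2 = 2 ✓

Step 3: Write the general solution.
u = -2 + (8/1)t = -2 + 8t
v = 6 - (23/1)t = 6 - 23t
for any integer t.

u = -2 + 8t, v = 6 - 23t for integer t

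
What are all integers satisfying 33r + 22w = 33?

Step 1: Compute gcd(33, 22) = 11.
Since 11 divides 33, solutions exist.

Step 2: Find a particular solution using extended Euclidean algorithm.
We get r₀ = 3, w₀ = -3.
Check: 33*3 + 22*-3 = 33 = 33 ✓

Step 3: Write the general solution.
r = 3 + (22/11)t = 3 + 2t
w = -3 - (33/11)t = -3 - 3t
for any integer t.

r = 3 + 2t, w = -3 - 3t for integer t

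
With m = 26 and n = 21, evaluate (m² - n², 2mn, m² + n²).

a = m² - n² = 676 - 441 = 235
b = 2mn = 2·26·21 = 1092
c = m² + n² = 676 + 441 = 1117
Verify: 235² + 1092² = 55225 + 1192464 = 1247689 = 1117² ✓

(235, 1092, 1117)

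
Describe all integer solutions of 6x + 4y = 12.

Step 1: Compute gcd(6, 4) = 2.
Since 2 divides 12, solutions exist.

Step 2: Find a particular solution using extended Euclidean algorithm.
We get x₀ = 6, y₀ = -6.
Check: 6*6 + 4*-6 = 12 = 12 ✓

Step 3: Write the general solution.
x = 6 + (4/2)t = 6 + 2t
y = -6 - (6/2)t = -6 - 3t
for any integer t.

x = 6 + 2t, y = -6 - 3t for integer t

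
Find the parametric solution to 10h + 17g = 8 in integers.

Step 1: Compute gcd(10, 17) = 1.
Since 1 divides 8, solutions exist.

Step 2: Find a particular solution using extended Euclidean algorithm.
We get h₀ = -40, g₀ = 24.
Check: 10*-40 + 17*24 = 8 = 8 ✓

Step 3: Write the general solution.
h = -40 + (17/1)t = -40 + 17t
g = 24 - (10/1)t = 24 - 10t
for any integer t.

h = -40 + 17t, g = 24 - 10t for integer t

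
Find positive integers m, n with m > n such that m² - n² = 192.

Factor: m² - n² = (m+n)(m-n) = 192.
We need two factors of 192 with the same parity.
Use m+n = 96 and m-n = 2 (product 96·2 = 192).
Adding: 2m = 98, so m = 49.
Subtracting: 2n = 94, so n = 47.
Check: 49² - 47² = 2401 - 2209 = 192 ✓

m = 49, n = 47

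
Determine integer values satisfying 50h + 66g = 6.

Step 1: Check solvability.
gcd(50, 66) = 2
Since 2 divides 6, solutions exist.

Step 2: Apply extended Euclidean algorithm to find gcd.
We find integers such that 50*x0 + 66*y0 = 2

Step 3: Scale the particular solution.
Multiply by 6/2 = 3:
h = 12, g = -9

Step 4: Verify.
50*(12) + 66*(-9) = 6 = 6 ✓

h = 12, g = -9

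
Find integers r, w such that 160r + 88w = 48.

Step 1: Check solvability.
gcd(160, 88) = 8
Since 8 divides 48, solutions exist.

Step 2: Apply extended Euclidean algorithm to find gcd.
We find integers such that 160*x0 + 88*y0 = 8

Step 3: Scale the particular solution.
Multiply by 48/8 = 6:
r = 30, w = -54

Step 4: Verify.
160*(30) + 88*(-54) = 48 = 48 ✓

r = 30, w = -54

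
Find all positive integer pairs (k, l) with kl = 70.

The positive divisors of 70 are: 1, 2, 5, 7, 10, 14, 35, 70.
Each divisor d gives the pair (d, 70/d):
(1, 70), (2, 35), (5, 14), (7, 10), (10, 7), (14, 5), (35, 2), (70, 1)

(1, 70), (2, 35), (5, 14), (7, 10), (10, 7), (14, 5), (35, 2), (70, 1)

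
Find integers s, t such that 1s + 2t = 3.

Step 1: Check solvability.
gcd(1, 2) = 1
Since 1 divides 3, solutions exist.

Step 2: Apply extended Euclidean algorithm to find gcd.
We find integers such that 1*x0 + 2*y0 = 1

Step 3: Scale the particular solution.
Multiply by 3/1 = 3:
s = 3, t = 0

Step 4: Verify.
1*(3) + 2*(0) = 3 = 3 ✓

s = 3, t = 0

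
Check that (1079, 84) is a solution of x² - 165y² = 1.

Compute x² = 1079² = 1164241
Compute 165y² = 165·84² = 165·7056 = 1164240
x² - 165y² = 1164241 - 1164240 = 1
Since this equals 1, (1079, 84) is a solution.

Yes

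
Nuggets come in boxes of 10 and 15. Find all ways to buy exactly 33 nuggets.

We need non-negative integers (x, y) with 10x + 15y = 33.
For each x in 0..3, check if 33 - 10x is a non-negative multiple of 15.
No x yields an integer y ≥ 0.

No solution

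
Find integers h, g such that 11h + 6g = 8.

Step 1: Check solvability.
gcd(11, 6) = 1
Since 1 divides 8, solutions exist.

Step 2: Apply extended Euclidean algorithm to find gcd.
We find integers such that 11*x0 + 6*y0 = 1

Step 3: Scale the particular solution.
Multiply by 8/1 = 8:
h = -8, g = 16

Step 4: Verify.
11*(-8) + 6*(16) = 8 = 8 ✓

h = -8, g = 16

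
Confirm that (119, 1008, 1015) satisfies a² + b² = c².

Compute a² + b² = 119² + 1008² = 14161 + 1016064 = 1030225
Compute c² = 1015² = 1030225
Since 1030225 = 1030225, confirmed.

Yes, it is a Pythagorean triple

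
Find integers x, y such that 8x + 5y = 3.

Step 1: Check solvability.
gcd(8, 5) = 1
Since 1 divides 3, solutions exist.

Step 2: Apply extended Euclidean algorithm to find gcd.
We find integers such that 8*x0 + 5*y0 = 1

Step 3: Scale the particular solution.
Multiply by 3/1 = 3:
x = 6, y = -9

Step 4: Verify.
8*(6) + 5*(-9) = 3 = 3 ✓

x = 6, y = -9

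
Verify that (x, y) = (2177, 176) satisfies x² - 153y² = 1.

Compute x² = 2177² = 4739329
Compute 153y² = 153·176² = 153·30976 = 4739328
x² - 153y² = 4739329 - 4739328 = 1
Since this equals 1, (2177, 176) is a solution.

Yes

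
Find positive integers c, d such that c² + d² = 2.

Search for c with 2 - c² a perfect square.
c = 1: 2 - 1² = 2 - 1 = 1 = 1² ✓
So c = 1, d = 1.

c = 1, d = 1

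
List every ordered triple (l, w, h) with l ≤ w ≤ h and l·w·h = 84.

Iterate l from 1 to ⌊84^(1/3)⌋. For each l dividing 84, iterate w ≥ l with w dividing 84/l, and set h = 84/(l·w).
Triples found (10): (1×1×84), (1×2×42), (1×3×28), (1×4×21), (1×6×14), (1×7×12), (2×2×21), (2×3×14), (2×6×7), (3×4×7)

(1×1×84), (1×2×42), (1×3×28), (1×4×21), (1×6×14), (1×7×12), (2×2×21), (2×3×14), (2×6×7), (3×4×7)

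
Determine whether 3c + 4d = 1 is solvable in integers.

Step 1: Compute gcd(3, 4).
gcd(3, 4) = 1

Step 2: Check divisibility.
Does 1 divide 1? 1 = 1 x 1, so yes.

By the theorem on linear Diophantine equations, 3c + 4d = 1 has integer solutions if and only if gcd(3, 4) divides 1. Since 1 | 1, solutions exist.

Yes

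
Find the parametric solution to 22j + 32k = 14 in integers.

Step 1: Compute gcd(22, 32) = 2.
Since 2 divides 14, solutions exist.

Step 2: Find a particular solution using extended Euclidean algorithm.
We get j₀ = 21, k₀ = -14.
Check: 22*21 + 32*-14 = 14 = 14 ✓

Step 3: Write the general solution.
j = 21 + (32/2)t = 21 + 16t
k = -14 - (22/2)t = -14 - 11t
for any integer t.

j = 21 + 16t, k = -14 - 11t for integer t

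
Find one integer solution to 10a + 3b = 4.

Step 1: Check solvability.
gcd(10, 3) = 1
Since 1 divides 4, solutions exist.

Step 2: Apply extended Euclidean algorithm to find gcd.
We find integers such that 10*x0 + 3*y0 = 1

Step 3: Scale the particular solution.
Multiply by 4/1 = 4:
a = 4, b = -12

Step 4: Verify.
10*(4) + 3*(-12) = 4 = 4 ✓

a = 4, b = -12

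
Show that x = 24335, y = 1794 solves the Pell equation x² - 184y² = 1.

Compute x² = 24335² = 592192225
Compute 184y² = 184·1794² = 184·3218436 = 592192224
x² - 184y² = 592192225 - 592192224 = 1
Since this equals 1, (24335, 1794) is a solution.

Yes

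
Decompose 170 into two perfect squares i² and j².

We need to find integers i, j > 0 such that i² + j² = 170.
Trying i = 1: j² = 170 - 1² = 170 - 1 = 169
j = 13
Check: 1² + 13² = 1 + 169 = 170 ✓

170 = 1² + 13²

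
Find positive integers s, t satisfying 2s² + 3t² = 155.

Try small values of s and check whether (155 - 2s²)/3 is a perfect square.
s = 8: 2·8² = 128, so 3t² = 155 - 128 = 27, giving t² = 9, t = 3.
Check: 2·8² + 3·3² = 128 + 27 = 155 ✓

s = 8, t = 3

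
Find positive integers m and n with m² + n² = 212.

We need to find integers m, n > 0 such that m² + n² = 212.
Trying m = 4: n² = 212 - 4² = 212 - 16 = 196
n = 14
Check: 4² + 14² = 16 + 196 = 212 ✓

212 = 4² + 14²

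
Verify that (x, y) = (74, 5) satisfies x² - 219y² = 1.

Compute x² = 74² = 5476
Compute 219y² = 219·5² = 219·25 = 5475
x² - 219y² = 5476 - 5475 = 1
Since this equals 1, (74, 5) is a solution.

Yes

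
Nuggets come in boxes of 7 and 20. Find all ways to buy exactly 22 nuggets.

We need non-negative integers (x, y) with 7x + 20y = 22.
For each x in 0..3, check if 22 - 7x is a non-negative multiple of 20.
No x yields an integer y ≥ 0.

No solution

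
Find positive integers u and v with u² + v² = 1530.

We need to find integers u, v > 0 such that u² + v² = 1530.
Trying u = 3: v² = 1530 - 3² = 1530 - 9 = 1521
v = 39
Check: 3² + 39² = 9 + 1521 = 1530 ✓

1530 = 3² + 39²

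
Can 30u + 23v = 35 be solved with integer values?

Step 1: Compute gcd(30, 23).
gcd(30, 23) = 1

Step 2: Check divisibility.
Does 1 divide 35? 35 = 1 x 35, so yes.

By the theorem on linear Diophantine equations, 30u + 23v = 35 has integer solutions if and only if gcd(30, 23) divides 35. Since 1 | 35, solutions exist.

Yes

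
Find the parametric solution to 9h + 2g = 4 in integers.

Step 1: Compute gcd(9, 2) = 1.
Since 1 divides 4, solutions exist.

Step 2: Find a particular solution using extended Euclidean algorithm.
We get h₀ = 4, g₀ = -16.
Check: 9*4 + 2*-16 = 4 = 4 ✓

Step 3: Write the general solution.
h = 4 + (2/1)t = 4 + 2t
g = -16 - (9/1)t = -16 - 9t
for any integer t.

h = 4 + 2t, g = -16 - 9t for integer t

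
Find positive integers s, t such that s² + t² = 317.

Search for s with 317 - s² a perfect square.
s = 11: 317 - 11² = 317 - 121 = 196 = 14² ✓
So s = 11, t = 14.

s = 11, t = 14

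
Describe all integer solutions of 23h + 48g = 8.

Step 1: Compute gcd(23, 48) = 1.
Since 1 divides 8, solutions exist.

Step 2: Find a particular solution using extended Euclidean algorithm.
We get h₀ = 184, g₀ = -88.
Check: 23*184 + 48*-88 = 8 = 8 ✓

Step 3: Write the general solution.
h = 184 + (48/1)t = 184 + 48t
g = -88 - (23/1)t = -88 - 23t
for any integer t.

h = 184 + 48t, g = -88 - 23t for integer t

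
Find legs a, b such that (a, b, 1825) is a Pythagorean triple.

We need a² + b² = 1825² = 3330625.
Trying: 135² + 1820² = 18225 + 3312400 = 3330625 ✓

(135, 1820, 1825)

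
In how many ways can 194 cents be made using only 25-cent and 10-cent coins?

We need non-negative integers (x, y) with 25x + 10y = 194.
For each x from 0 to 7, check if (194 - 25x) is a non-negative multiple of 10.
Solutions (x, y): none
Count: 0

0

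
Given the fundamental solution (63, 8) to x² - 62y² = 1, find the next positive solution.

Solutions to x² - Dy² = 1 are generated by powers of (x₀ + y₀√D).
The next solution satisfies x₁ + y₁√62 = (x₀ + y₀√62)², giving:
x₁ = x₀² + 62y₀² = 63² + 62·8² = 3969 + 3968 = 7937
y₁ = 2x₀y₀ = 2·63·8 = 1008

Verify: 7937² - 62·1008² = 62995969 - 62995968 = 1 ✓

x = 7937, y = 1008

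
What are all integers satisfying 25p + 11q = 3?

Step 1: Compute gcd(25, 11) = 1.
Since 1 divides 3, solutions exist.

Step 2: Find a particular solution using extended Euclidean algorithm.
We get p₀ = 12, q₀ = -27.
Check: 25*12 + 11*-27 = 3 = 3 ✓

Step 3: Write the general solution.
p = 12 + (11/1)t = 12 + 11t
q = -27 - (25/1)t = -27 - 25t
for any integer t.

p = 12 + 11t, q = -27 - 25t for integer t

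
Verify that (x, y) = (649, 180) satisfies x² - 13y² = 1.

Compute x² = 649² = 421201
Compute 13y² = 13·180² = 13·32400 = 421200
x² - 13y² = 421201 - 421200 = 1
Since this equals 1, (649, 180) is a solution.

Yes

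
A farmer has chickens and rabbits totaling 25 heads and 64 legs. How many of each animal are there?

Let c = chickens, r = rabbits.
Heads: c + r = 25
Legs: 2c + 4r = 64
From the first equation, c = 25 - r. Substitute:
2(25 - r) + 4r = 64
50 + 2r = 64
r = (64 - 50)/2 = 7
c = 25 - 7 = 18

Chickens: 18, Rabbits: 7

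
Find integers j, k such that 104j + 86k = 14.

Step 1: Check solvability.
gcd(104, 86) = 2
Since 2 divides 14, solutions exist.

Step 2: Apply extended Euclidean algorithm to find gcd.
We find integers such that 104*x0 + 86*y0 = 2

Step 3: Scale the particular solution.
Multiply by 14/2 = 7:
j = -133, k = 161

Step 4: Verify.
104*(-133) + 86*(161) = 14 = 14 ✓

j = -133, k = 161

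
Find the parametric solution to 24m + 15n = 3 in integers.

Step 1: Compute gcd(24, 15) = 3.
Since 3 divides 3, solutions exist.

Step 2: Find a particular solution using extended Euclidean algorithm.
We get m₀ = 2, n₀ = -3.
Check: 24*2 + 15*-3 = 3 = 3 ✓

Step 3: Write the general solution.
m = 2 + (15/3)t = 2 + 5t
n = -3 - (24/3)t = -3 - 8t
for any integer t.

m = 2 + 5t, n = -3 - 8t for integer t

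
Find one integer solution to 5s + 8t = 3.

Step 1: Check solvability.
gcd(5, 8) = 1
Since 1 divides 3, solutions exist.

Step 2: Apply extended Euclidean algorithm to find gcd.
We find integers such that 5*x0 + 8*y0 = 1

Step 3: Scale the particular solution.
Multiply by 3/1 = 3:
s = -9, t = 6

Step 4: Verify.
5*(-9) + 8*(6) = 3 = 3 ✓

s = -9, t = 6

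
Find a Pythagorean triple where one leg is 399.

We need the other leg and hypotenuse such that 399² + x² = c².
Take x = 40, c = 401: 399² + 40² = 159201 + 1600 = 160801 = 401² ✓
Triple: (399, 40, 401)

(399, 40, 401)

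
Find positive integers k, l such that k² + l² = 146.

Search for k with 146 - k² a perfect square.
k = 5: 146 - 5² = 146 - 25 = 121 = 11² ✓
So k = 5, l = 11.

k = 5, l = 11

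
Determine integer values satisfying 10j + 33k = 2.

Step 1: Check solvability.
gcd(10, 33) = 1
Since 1 divides 2, solutions exist.

Step 2: Apply extended Euclidean algorithm to find gcd.
We find integers such that 10*x0 + 33*y0 = 1

Step 3: Scale the particular solution.
Multiply by 2/1 = 2:
j = 20, k = -6

Step 4: Verify.
10*(20) + 33*(-6) = 2 = 2 ✓

j = 20, k = -6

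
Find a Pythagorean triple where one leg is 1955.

We need the other leg and hypotenuse such that 1955² + x² = c².
Take x = 600, c = 2045: 1955² + 600² = 3822025 + 360000 = 4182025 = 2045² ✓
Triple: (1955, 600, 2045)

(1955, 600, 2045)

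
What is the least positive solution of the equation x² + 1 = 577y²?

We need x² = 577y² - 1. Try successive y:
y = 1: x² = 577·1² - 1 = 576 = 24² ✓
Check: 24² - 577·1² = 576 - 577 = -1 ✓

x = 24, y = 1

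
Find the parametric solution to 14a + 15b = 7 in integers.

Step 1: Compute gcd(14, 15) = 1.
Since 1 divides 7, solutions exist.

Step 2: Find a particular solution using extended Euclidean algorithm.
We get a₀ = -7, b₀ = 7.
Check: 14*-7 + 15*7 = 7 = 7 ✓

Step 3: Write the general solution.
a = -7 + (15/1)t = -7 + 15t
b = 7 - (14/1)t = 7 - 14t
for any integer t.

a = -7 + 15t, b = 7 - 14t for integer t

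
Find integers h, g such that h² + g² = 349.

We need to find integers h, g > 0 such that h² + g² = 349.
Trying h = 5: g² = 349 - 5² = 349 - 25 = 324
g = 18
Check: 5² + 18² = 25 + 324 = 349 ✓

349 = 5² + 18²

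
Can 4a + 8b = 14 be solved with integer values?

Step 1: Compute gcd(4, 8).
gcd(4, 8) = 4

Step 2: Check divisibility.
Does 4 divide 14? 14 = 4 x 3 + 2, so no.

By the theorem on linear Diophantine equations, 4a + 8b = 14 has integer solutions if and only if gcd(4, 8) divides 14. Since 4 does not divide 14, no solutions exist.

No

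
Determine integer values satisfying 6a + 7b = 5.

Step 1: Check solvability.
gcd(6, 7) = 1
Since 1 divides 5, solutions exist.

Step 2: Apply extended Euclidean algorithm to find gcd.
We find integers such that 6*x0 + 7*y0 = 1

Step 3: Scale the particular solution.
Multiply by 5/1 = 5:
a = -5, b = 5

Step 4: Verify.
6*(-5) + 7*(5) = 5 = 5 ✓

a = -5, b = 5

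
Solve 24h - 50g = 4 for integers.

Step 1: Check solvability.
gcd(24, 50) = 2
Since 2 divides 4, solutions exist.

Step 2: Apply extended Euclidean algorithm to find gcd.
We find integers such that 24*x0 + 50*y0 = 2

Step 3: Scale the particular solution.
Multiply by 4/2 = 2:
h = -4, g = -2

Step 4: Verify.
24*(-4) - 50*(-2) = 4 = 4 ✓

h = -4, g = -2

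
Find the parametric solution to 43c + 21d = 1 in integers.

Step 1: Compute gcd(43, 21) = 1.
Since 1 divides 1, solutions exist.

Step 2: Find a particular solution using extended Euclidean algorithm.
We get c₀ = 1, d₀ = -2.
Check: 43*1 + 21*-2 = 1 = 1 ✓

Step 3: Write the general solution.
c = 1 + (21/1)t = 1 + 21t
d = -2 - (43/1)t = -2 - 43t
for any integer t.

c = 1 + 21t, d = -2 - 43t for integer t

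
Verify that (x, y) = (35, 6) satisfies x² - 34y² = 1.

Compute x² = 35² = 1225
Compute 34y² = 34·6² = 34·36 = 1224
x² - 34y² = 1225 - 1224 = 1
Since this equals 1, (35, 6) is a solution.

Yes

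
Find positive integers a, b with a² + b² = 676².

We need a² + b² = 676² = 456976.
Trying: 476² + 480² = 226576 + 230400 = 456976 ✓

(476, 480, 676)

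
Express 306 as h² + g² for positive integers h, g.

We need to find integers h, g > 0 such that h² + g² = 306.
Trying h = 9: g² = 306 - 9² = 306 - 81 = 225
g = 15
Check: 9² + 15² = 81 + 225 = 306 ✓

306 = 9² + 15²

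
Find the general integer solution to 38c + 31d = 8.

Step 1: Compute gcd(38, 31) = 1.
Since 1 divides 8, solutions exist.

Step 2: Find a particular solution using extended Euclidean algorithm.
We get c₀ = 72, d₀ = -88.
Check: 38*72 + 31*-88 = 8 = 8 ✓

Step 3: Write the general solution.
c = 72 + (31/1)t = 72 + 31t
d = -88 - (38/1)t = -88 - 38t
for any integer t.

c = 72 + 31t, d = -88 - 38t for integer t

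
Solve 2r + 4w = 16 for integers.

Step 1: Check solvability.
gcd(2, 4) = 2
Since 2 divides 16, solutions exist.

Step 2: Apply extended Euclidean algorithm to find gcd.
We find integers such that 2*x0 + 4*y0 = 2

Step 3: Scale the particular solution.
Multiply by 16/2 = 8:
r = 8, w = 0

Step 4: Verify.
2*(8) + 4*(0) = 16 = 16 ✓

r = 8, w = 0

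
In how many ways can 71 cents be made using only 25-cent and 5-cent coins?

We need non-negative integers (x, y) with 25x + 5y = 71.
For each x from 0 to 2, check if (71 - 25x) is a non-negative multiple of 5.
Solutions (x, y): none
Count: 0

0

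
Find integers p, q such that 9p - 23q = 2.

Step 1: Check solvability.
gcd(9, 23) = 1
Since 1 divides 2, solutions exist.

Step 2: Apply extended Euclidean algorithm to find gcd.
We find integers such that 9*x0 + 23*y0 = 1

Step 3: Scale the particular solution.
Multiply by 2/1 = 2:
p = -10, q = -4

Step 4: Verify.
9*(-10) - 23*(-4) = 2 = 2 ✓

p = -10, q = -4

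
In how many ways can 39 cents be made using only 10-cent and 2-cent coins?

We need non-negative integers (x, y) with 10x + 2y = 39.
For each x from 0 to 3, check if (39 - 10x) is a non-negative multiple of 2.
Solutions (x, y): none
Count: 0

0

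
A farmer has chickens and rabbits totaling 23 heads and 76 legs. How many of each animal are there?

Let c = chickens, r = rabbits.
Heads: c + r = 23
Legs: 2c + 4r = 76
From the first equation, c = 23 - r. Substitute:
2(23 - r) + 4r = 76
46 + 2r = 76
r = (76 - 46)/2 = 15
c = 23 - 15 = 8

Chickens: 8, Rabbits: 15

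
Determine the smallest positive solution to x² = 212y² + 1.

We seek the smallest positive integers (x, y) with x² - 212y² = 1, i.e., x² = 212y² + 1.
Try successive y values:
y = 1: x² = 212·1² + 1 = 213, not a perfect square
y = 2: x² = 212·2² + 1 = 849, not a perfect square
y = 3: x² = 212·3² + 1 = 1909, not a perfect square
... continuing the search (or via continued fractions) ...
y = 4550: x² = 212·4550² + 1 = 4388930001, x = 66249 ✓

Verify: 66249² - 212·4550² = 4388930001 - 4388930000 = 1 ✓

x = 66249, y = 4550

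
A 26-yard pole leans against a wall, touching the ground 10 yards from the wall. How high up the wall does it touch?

The ladder, wall, and ground form a right triangle with hypotenuse 26 and one leg 10.
By the Pythagorean theorem: h² = 26² - 10² = 676 - 100 = 576
h = √576 = 24 yards

24 yards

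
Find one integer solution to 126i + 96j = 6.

Step 1: Check solvability.
gcd(126, 96) = 6
Since 6 divides 6, solutions exist.

Step 2: Apply extended Euclidean algorithm to find gcd.
We find integers such that 126*x0 + 96*y0 = 6

Step 3: Scale the particular solution.
Multiply by 6/6 = 1:
i = -3, j = 4

Step 4: Verify.
126*(-3) + 96*(4) = 6 = 6 ✓

i = -3, j = 4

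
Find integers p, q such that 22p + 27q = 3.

Step 1: Check solvability.
gcd(22, 27) = 1
Since 1 divides 3, solutions exist.

Step 2: Apply extended Euclidean algorithm to find gcd.
We find integers such that 22*x0 + 27*y0 = 1

Step 3: Scale the particular solution.
Multiply by 3/1 = 3:
p = -33, q = 27

Step 4: Verify.
22*(-33) + 27*(27) = 3 = 3 ✓

p = -33, q = 27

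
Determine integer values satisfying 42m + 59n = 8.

Step 1: Check solvability.
gcd(42, 59) = 1
Since 1 divides 8, solutions exist.

Step 2: Apply extended Euclidean algorithm to find gcd.
We find integers such that 42*x0 + 59*y0 = 1

Step 3: Scale the particular solution.
Multiply by 8/1 = 8:
m = -56, n = 40

Step 4: Verify.
42*(-56) + 59*(40) = 8 = 8 ✓

m = -56, n = 40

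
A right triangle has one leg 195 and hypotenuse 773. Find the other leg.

b² = c² - a² = 597529 - 38025 = 559504
b = 748

748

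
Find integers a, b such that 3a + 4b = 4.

Step 1: Check solvability.
gcd(3, 4) = 1
Since 1 divides 4, solutions exist.

Step 2: Apply extended Euclidean algorithm to find gcd.
We find integers such that 3*x0 + 4*y0 = 1

Step 3: Scale the particular solution.
Multiply by 4/1 = 4:
a = -4, b = 4

Step 4: Verify.
3*(-4) + 4*(4) = 4 = 4 ✓

a = -4, b = 4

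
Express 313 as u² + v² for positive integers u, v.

We need to find integers u, v > 0 such that u² + v² = 313.
Trying u = 12: v² = 313 - 12² = 313 - 144 = 169
v = 13
Check: 12² + 13² = 144 + 169 = 313 ✓

313 = 12² + 13²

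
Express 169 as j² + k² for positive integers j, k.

We need to find integers j, k > 0 such that j² + k² = 169.
Trying j = 5: k² = 169 - 5² = 169 - 25 = 144
k = 12
Check: 5² + 12² = 25 + 144 = 169 ✓

169 = 5² + 12²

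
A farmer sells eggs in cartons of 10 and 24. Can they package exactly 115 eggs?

We need non-negative a, b with 10a + 24b = 115.
gcd(10, 24) = 2, and 2 does not divide 115.
No integer solutions exist.

No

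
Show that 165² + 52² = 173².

Compute a² + b² = 165² + 52² = 27225 + 2704 = 29929
Compute c² = 173² = 29929
Since 29929 = 29929, confirmed.

Yes, it is a Pythagorean triple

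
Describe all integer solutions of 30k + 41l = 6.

Step 1: Compute gcd(30, 41) = 1.
Since 1 divides 6, solutions exist.

Step 2: Find a particular solution using extended Euclidean algorithm.
We get k₀ = -90, l₀ = 66.
Check: 30*-90 + 41*66 = 6 = 6 ✓

Step 3: Write the general solution.
k = -90 + (41/1)t = -90 + 41t
l = 66 - (30/1)t = 66 - 30t
for any integer t.

k = -90 + 41t, l = 66 - 30t for integer t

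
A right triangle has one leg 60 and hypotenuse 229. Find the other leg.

a² = c² - b² = 52441 - 3600 = 48841
a = 221

221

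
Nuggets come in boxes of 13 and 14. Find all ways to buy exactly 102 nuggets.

We need non-negative integers (x, y) with 13x + 14y = 102.
For each x in 0..7, check if 102 - 13x is a non-negative multiple of 14.
No x yields an integer y ≥ 0.

No solution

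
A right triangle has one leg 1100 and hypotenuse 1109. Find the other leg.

a² = c² - b² = 1229881 - 1210000 = 19881
a = 141

141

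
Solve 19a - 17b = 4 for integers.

Step 1: Check solvability.
gcd(19, 17) = 1
Since 1 divides 4, solutions exist.

Step 2: Apply extended Euclidean algorithm to find gcd.
We find integers such that 19*x0 + 17*y0 = 1

Step 3: Scale the particular solution.
Multiply by 4/1 = 4:
a = -32, b = -36

Step 4: Verify.
19*(-32) - 17*(-36) = 4 = 4 ✓

a = -32, b = -36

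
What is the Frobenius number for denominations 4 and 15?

For two coprime denominations a and b, the Frobenius number (largest value not representable as a non-negative combination) is ab - a - b.
Here gcd(4, 15) = 1, so they are coprime.
F(4, 15) = 4·15 - 4 - 15 = 60 - 19 = 41

41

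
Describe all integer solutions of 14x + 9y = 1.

Step 1: Compute gcd(14, 9) = 1.
Since 1 divides 1, solutions exist.

Step 2: Find a particular solution using extended Euclidean algorithm.
We get x₀ = 2, y₀ = -3.
Check: 14*2 + 9*-3 = 1 = 1 ✓

Step 3: Write the general solution.
x = 2 + (9/1)t = 2 + 9t
y = -3 - (14/1)t = -3 - 14t
for any integer t.

x = 2 + 9t, y = -3 - 14t for integer t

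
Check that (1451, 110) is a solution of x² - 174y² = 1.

Compute x² = 1451² = 2105401
Compute 174y² = 174·110² = 174·12100 = 2105400
x² - 174y² = 2105401 - 2105400 = 1
Since this equals 1, (1451, 110) is a solution.

Yes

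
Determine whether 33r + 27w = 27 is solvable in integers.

Step 1: Compute gcd(33, 27).
gcd(33, 27) = 3

Step 2: Check divisibility.
Does 3 divide 27? 27 = 3 x 9, so yes.

By the theorem on linear Diophantine equations, 33r + 27w = 27 has integer solutions if and only if gcd(33, 27) divides 27. Since 3 | 27, solutions exist.

Yes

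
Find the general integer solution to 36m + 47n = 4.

Step 1: Compute gcd(36, 47) = 1.
Since 1 divides 4, solutions exist.

Step 2: Find a particular solution using extended Euclidean algorithm.
We get m₀ = 68, n₀ = -52.
Check: 36*68 + 47*-52 = 4 = 4 ✓

Step 3: Write the general solution.
m = 68 + (47/1)t = 68 + 47t
n = -52 - (36/1)t = -52 - 36t
for any integer t.

m = 68 + 47t, n = -52 - 36t for integer t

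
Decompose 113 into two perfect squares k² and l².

We need to find integers k, l > 0 such that k² + l² = 113.
Trying k = 7: l² = 113 - 7² = 113 - 49 = 64
l = 8
Check: 7² + 8² = 49 + 64 = 113 ✓

113 = 7² + 8²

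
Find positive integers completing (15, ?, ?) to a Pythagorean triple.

We need the other leg and hypotenuse such that 15² + x² = c².
Take x = 20, c = 25: 15² + 20² = 225 + 400 = 625 = 25² ✓
Triple: (15, 20, 25)

(15, 20, 25)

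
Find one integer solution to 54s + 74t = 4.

Step 1: Check solvability.
gcd(54, 74) = 2
Since 2 divides 4, solutions exist.

Step 2: Apply extended Euclidean algorithm to find gcd.
We find integers such that 54*x0 + 74*y0 = 2

Step 3: Scale the particular solution.
Multiply by 4/2 = 2:
s = 22, t = -16

Step 4: Verify.
54*(22) + 74*(-16) = 4 = 4 ✓

s = 22, t = -16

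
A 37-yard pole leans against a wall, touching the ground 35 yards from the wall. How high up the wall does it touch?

The ladder, wall, and ground form a right triangle with hypotenuse 37 and one leg 35.
By the Pythagorean theorem: h² = 37² - 35² = 1369 - 1225 = 144
h = √144 = 12 yards

12 yards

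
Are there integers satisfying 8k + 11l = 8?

Step 1: Compute gcd(8, 11).
gcd(8, 11) = 1

Step 2: Check divisibility.
Does 1 divide 8? 8 = 1 x 8, so yes.

By the theorem on linear Diophantine equations, 8k + 11l = 8 has integer solutions if and only if gcd(8, 11) divides 8. Since 1 | 8, solutions exist.

Yes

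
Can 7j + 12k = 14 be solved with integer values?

Step 1: Compute gcd(7, 12).
gcd(7, 12) = 1

Step 2: Check divisibility.
Does 1 divide 14? 14 = 1 x 14, so yes.

By the theorem on linear Diophantine equations, 7j + 12k = 14 has integer solutions if and only if gcd(7, 12) divides 14. Since 1 | 14, solutions exist.

Yes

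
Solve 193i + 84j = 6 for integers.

Step 1: Check solvability.
gcd(193, 84) = 1
Since 1 divides 6, solutions exist.

Step 2: Apply extended Euclidean algorithm to find gcd.
We find integers such that 193*x0 + 84*y0 = 1

Step 3: Scale the particular solution.
Multiply by 6/1 = 6:
i = 222, j = -510

Step 4: Verify.
193*(222) + 84*(-510) = 6 = 6 ✓

i = 222, j = -510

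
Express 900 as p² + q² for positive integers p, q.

We need to find integers p, q > 0 such that p² + q² = 900.
Trying p = 18: q² = 900 - 18² = 900 - 324 = 576
q = 24
Check: 18² + 24² = 324 + 576 = 900 ✓

900 = 18² + 24²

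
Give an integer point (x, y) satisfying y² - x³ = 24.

Try small integer x values and check whether x³ + 24 is a perfect square.
x = -2: x³ + 24 = -2³ + 24 = -8 + 24 = 16
Is 16 a perfect square? 4² = 16 ✓
So (x, y) = (-2, 4) is a solution.

x = -2, y = 4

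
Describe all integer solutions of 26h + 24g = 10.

Step 1: Compute gcd(26, 24) = 2.
Since 2 divides 10, solutions exist.

Step 2: Find a particular solution using extended Euclidean algorithm.
We get h₀ = 5, g₀ = -5.
Check: 26*5 + 24*-5 = 10 = 10 ✓

Step 3: Write the general solution.
h = 5 + (24/2)t = 5 + 12t
g = -5 - (26/2)t = -5 - 13t
for any integer t.

h = 5 + 12t, g = -5 - 13t for integer t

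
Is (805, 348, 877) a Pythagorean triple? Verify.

Compute a² + b² = 805² + 348² = 648025 + 121104 = 769129
Compute c² = 877² = 769129
Since 769129 = 769129, confirmed.

Yes, it is a Pythagorean triple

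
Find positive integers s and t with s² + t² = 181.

We need to find integers s, t > 0 such that s² + t² = 181.
Trying s = 9: t² = 181 - 9² = 181 - 81 = 100
t = 10
Check: 9² + 10² = 81 + 100 = 181 ✓

181 = 9² + 10²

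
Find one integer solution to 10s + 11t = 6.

Step 1: Check solvability.
gcd(10, 11) = 1
Since 1 divides 6, solutions exist.

Step 2: Apply extended Euclidean algorithm to find gcd.
We find integers such that 10*x0 + 11*y0 = 1

Step 3: Scale the particular solution.
Multiply by 6/1 = 6:
s = -6, t = 6

Step 4: Verify.
10*(-6) + 11*(6) = 6 = 6 ✓

s = -6, t = 6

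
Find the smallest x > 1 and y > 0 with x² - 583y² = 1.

We seek the smallest positive integers (x, y) with x² - 583y² = 1, i.e., x² = 583y² + 1.
Try successive y values:
y = 1: x² = 583·1² + 1 = 584, not a perfect square
y = 2: x² = 583·2² + 1 = 2333, not a perfect square
y = 3: x² = 583·3² + 1 = 5248, not a perfect square
... continuing the search (or via continued fractions) ...
y = 349116: x² = 583·349116² + 1 = 71057195188849, x = 8429543 ✓

Verify: 8429543² - 583·349116² = 71057195188849 - 71057195188848 = 1 ✓

x = 8429543, y = 349116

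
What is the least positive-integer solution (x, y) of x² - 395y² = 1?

We seek the smallest positive integers (x, y) with x² - 395y² = 1, i.e., x² = 395y² + 1.
Try successive y values:
y = 1: x² = 395·1² + 1 = 396, not a perfect square
y = 2: x² = 395·2² + 1 = 1581, not a perfect square
y = 3: x² = 395·3² + 1 = 3556, not a perfect square
... continuing the search (or via continued fractions) ...
y = 8: x² = 395·8² + 1 = 25281, x = 159 ✓

Verify: 159² - 395·8² = 25281 - 25280 = 1 ✓

x = 159, y = 8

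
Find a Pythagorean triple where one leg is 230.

We need the other leg and hypotenuse such that 230² + x² = c².
Take x = 504, c = 554: 230² + 504² = 52900 + 254016 = 306916 = 554² ✓
Triple: (230, 504, 554)

(230, 504, 554)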